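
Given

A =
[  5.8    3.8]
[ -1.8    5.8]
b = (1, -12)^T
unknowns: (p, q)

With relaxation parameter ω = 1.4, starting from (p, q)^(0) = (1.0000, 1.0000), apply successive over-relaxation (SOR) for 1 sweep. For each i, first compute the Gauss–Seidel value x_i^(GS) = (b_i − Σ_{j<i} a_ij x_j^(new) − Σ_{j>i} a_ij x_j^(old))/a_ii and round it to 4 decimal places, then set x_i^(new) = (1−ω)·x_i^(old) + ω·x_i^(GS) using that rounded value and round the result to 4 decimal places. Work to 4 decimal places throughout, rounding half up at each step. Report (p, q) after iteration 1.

(-1.0759, -3.7641)

Iteration 1:
  p: GS value = (1 - (3.8)·1.0000) / (5.8) = -0.4828;  p ← (1−ω)·1.0000 + ω·-0.4828 = -1.0759
  q: GS value = (-12 - (-1.8)·-1.0759) / (5.8) = -2.4029;  q ← (1−ω)·1.0000 + ω·-2.4029 = -3.7641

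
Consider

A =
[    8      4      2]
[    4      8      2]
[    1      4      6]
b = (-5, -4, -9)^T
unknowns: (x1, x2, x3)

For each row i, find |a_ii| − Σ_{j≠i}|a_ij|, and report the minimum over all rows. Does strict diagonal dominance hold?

1

row 1: |8| − (4+2) = 2
row 2: |8| − (4+2) = 2
row 3: |6| − (1+4) = 1
minimum over rows = 1 → strictly diagonally dominant (convergence guaranteed)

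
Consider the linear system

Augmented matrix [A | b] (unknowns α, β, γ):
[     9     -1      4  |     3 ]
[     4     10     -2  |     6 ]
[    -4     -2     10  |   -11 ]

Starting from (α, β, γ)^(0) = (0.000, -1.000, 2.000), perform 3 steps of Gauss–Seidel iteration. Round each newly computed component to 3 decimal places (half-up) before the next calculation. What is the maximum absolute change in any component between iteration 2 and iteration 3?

0.319

Iteration 1:
  α = (3 - (-1)·-1.000 - (4)·2.000) / (9) = -0.667
  β = (6 - (4)·-0.667 - (-2)·2.000) / (10) = 1.267
  γ = (-11 - (-4)·-0.667 - (-2)·1.267) / (10) = -1.113
Iteration 2:
  α = (3 - (-1)·1.267 - (4)·-1.113) / (9) = 0.969
  β = (6 - (4)·0.969 - (-2)·-1.113) / (10) = -0.010
  γ = (-11 - (-4)·0.969 - (-2)·-0.010) / (10) = -0.714
Iteration 3:
  α = (3 - (-1)·-0.010 - (4)·-0.714) / (9) = 0.650
  β = (6 - (4)·0.650 - (-2)·-0.714) / (10) = 0.197
  γ = (-11 - (-4)·0.650 - (-2)·0.197) / (10) = -0.801
Change: (-0.319, 0.207, -0.087) → max |·| = 0.319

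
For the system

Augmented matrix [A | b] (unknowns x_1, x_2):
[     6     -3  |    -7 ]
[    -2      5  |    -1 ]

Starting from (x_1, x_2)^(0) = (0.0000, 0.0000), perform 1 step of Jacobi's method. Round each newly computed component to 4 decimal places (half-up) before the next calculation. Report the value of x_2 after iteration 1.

-0.2000

Iteration 1:
  x_1 = (-7 - (-3)·0.0000) / (6) = -1.1667
  x_2 = (-1 - (-2)·0.0000) / (5) = -0.2000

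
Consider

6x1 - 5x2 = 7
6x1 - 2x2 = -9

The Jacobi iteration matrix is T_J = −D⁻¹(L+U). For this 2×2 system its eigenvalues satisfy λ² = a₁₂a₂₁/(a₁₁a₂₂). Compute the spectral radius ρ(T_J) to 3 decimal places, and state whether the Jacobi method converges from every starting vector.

1.581

a₁₂a₂₁/(a₁₁a₂₂) = (-5)·(6) / ((6)·(-2)) = 2.500000
ρ = √|2.500000| = √2.500000 = 1.581
ρ > 1, so Jacobi diverges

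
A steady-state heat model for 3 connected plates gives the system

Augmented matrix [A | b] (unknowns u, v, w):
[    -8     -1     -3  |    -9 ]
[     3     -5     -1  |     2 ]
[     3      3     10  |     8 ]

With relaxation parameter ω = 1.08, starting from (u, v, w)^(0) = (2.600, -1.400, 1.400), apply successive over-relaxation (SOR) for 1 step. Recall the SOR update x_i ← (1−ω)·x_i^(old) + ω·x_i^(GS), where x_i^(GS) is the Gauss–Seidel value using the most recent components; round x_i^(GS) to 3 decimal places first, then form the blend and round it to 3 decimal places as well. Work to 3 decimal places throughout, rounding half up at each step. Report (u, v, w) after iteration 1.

(0.629, -0.215, 0.618)

Iteration 1:
  u: GS value = (-9 - (-1)·-1.400 - (-3)·1.400) / (-8) = 0.775;  u ← (1−ω)·2.600 + ω·0.775 = 0.629
  v: GS value = (2 - (3)·0.629 - (-1)·1.400) / (-5) = -0.303;  v ← (1−ω)·-1.400 + ω·-0.303 = -0.215
  w: GS value = (8 - (3)·0.629 - (3)·-0.215) / (10) = 0.676;  w ← (1−ω)·1.400 + ω·0.676 = 0.618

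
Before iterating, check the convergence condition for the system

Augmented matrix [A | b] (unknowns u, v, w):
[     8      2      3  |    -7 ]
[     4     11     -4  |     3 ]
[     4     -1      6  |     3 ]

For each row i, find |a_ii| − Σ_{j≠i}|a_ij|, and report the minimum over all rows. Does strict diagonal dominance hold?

1

row 1: |8| − (2+3) = 3
row 2: |11| − (4+4) = 3
row 3: |6| − (4+1) = 1
minimum over rows = 1 → strictly diagonally dominant (convergence guaranteed)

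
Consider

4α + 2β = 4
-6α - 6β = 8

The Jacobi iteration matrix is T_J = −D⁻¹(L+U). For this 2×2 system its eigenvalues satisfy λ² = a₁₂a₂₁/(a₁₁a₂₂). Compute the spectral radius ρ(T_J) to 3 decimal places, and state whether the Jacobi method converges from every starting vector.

0.707

a₁₂a₂₁/(a₁₁a₂₂) = (2)·(-6) / ((4)·(-6)) = 0.500000
ρ = √|0.500000| = √0.500000 = 0.707
ρ < 1, so Jacobi converges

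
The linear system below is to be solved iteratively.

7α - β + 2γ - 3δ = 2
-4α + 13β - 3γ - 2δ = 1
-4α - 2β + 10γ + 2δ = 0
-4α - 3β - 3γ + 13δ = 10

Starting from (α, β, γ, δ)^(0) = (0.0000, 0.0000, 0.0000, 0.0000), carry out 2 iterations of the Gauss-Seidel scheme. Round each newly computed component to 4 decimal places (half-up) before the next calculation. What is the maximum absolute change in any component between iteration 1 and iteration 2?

Iteration 1:
  α = (2 - (-1)·0.0000 - (2)·0.0000 - (-3)·0.0000) / (7) = 0.2857
  β = (1 - (-4)·0.2857 - (-3)·0.0000 - (-2)·0.0000) / (13) = 0.1648
  γ = (0 - (-4)·0.2857 - (-2)·0.1648 - (2)·0.0000) / (10) = 0.1472
  δ = (10 - (-4)·0.2857 - (-3)·0.1648 - (-3)·0.1472) / (13) = 0.9291
Iteration 2:
  α = (2 - (-1)·0.1648 - (2)·0.1472 - (-3)·0.9291) / (7) = 0.6654
  β = (1 - (-4)·0.6654 - (-3)·0.1472 - (-2)·0.9291) / (13) = 0.4586
  γ = (0 - (-4)·0.6654 - (-2)·0.4586 - (2)·0.9291) / (10) = 0.1721
  δ = (10 - (-4)·0.6654 - (-3)·0.4586 - (-3)·0.1721) / (13) = 1.1195
Change: (0.3797, 0.2938, 0.0249, 0.1904) → max |·| = 0.3797

0.3797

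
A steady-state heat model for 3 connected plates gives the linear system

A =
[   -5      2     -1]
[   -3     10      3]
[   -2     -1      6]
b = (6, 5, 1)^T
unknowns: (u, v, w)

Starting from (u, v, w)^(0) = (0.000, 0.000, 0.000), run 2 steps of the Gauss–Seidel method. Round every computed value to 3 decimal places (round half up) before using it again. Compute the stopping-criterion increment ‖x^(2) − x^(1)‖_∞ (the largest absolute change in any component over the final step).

0.098

Iteration 1:
  u = (6 - (2)·0.000 - (-1)·0.000) / (-5) = -1.200
  v = (5 - (-3)·-1.200 - (3)·0.000) / (10) = 0.140
  w = (1 - (-2)·-1.200 - (-1)·0.140) / (6) = -0.210
Iteration 2:
  u = (6 - (2)·0.140 - (-1)·-0.210) / (-5) = -1.102
  v = (5 - (-3)·-1.102 - (3)·-0.210) / (10) = 0.232
  w = (1 - (-2)·-1.102 - (-1)·0.232) / (6) = -0.162
Change: (0.098, 0.092, 0.048) → max |·| = 0.098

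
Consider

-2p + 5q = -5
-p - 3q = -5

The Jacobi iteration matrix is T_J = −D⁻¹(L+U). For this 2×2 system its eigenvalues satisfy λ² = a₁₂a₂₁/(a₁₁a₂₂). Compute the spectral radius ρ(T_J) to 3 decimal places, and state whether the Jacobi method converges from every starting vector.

0.913

a₁₂a₂₁/(a₁₁a₂₂) = (5)·(-1) / ((-2)·(-3)) = -0.833333
ρ = √|-0.833333| = √0.833333 = 0.913
ρ < 1, so Jacobi converges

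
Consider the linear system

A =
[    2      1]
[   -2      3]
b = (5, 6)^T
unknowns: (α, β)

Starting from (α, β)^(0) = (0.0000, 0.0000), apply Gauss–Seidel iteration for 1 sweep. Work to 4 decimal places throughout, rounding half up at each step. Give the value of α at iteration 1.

Iteration 1:
  α = (5 - (1)·0.0000) / (2) = 2.5000
  β = (6 - (-2)·2.5000) / (3) = 3.6667

2.5000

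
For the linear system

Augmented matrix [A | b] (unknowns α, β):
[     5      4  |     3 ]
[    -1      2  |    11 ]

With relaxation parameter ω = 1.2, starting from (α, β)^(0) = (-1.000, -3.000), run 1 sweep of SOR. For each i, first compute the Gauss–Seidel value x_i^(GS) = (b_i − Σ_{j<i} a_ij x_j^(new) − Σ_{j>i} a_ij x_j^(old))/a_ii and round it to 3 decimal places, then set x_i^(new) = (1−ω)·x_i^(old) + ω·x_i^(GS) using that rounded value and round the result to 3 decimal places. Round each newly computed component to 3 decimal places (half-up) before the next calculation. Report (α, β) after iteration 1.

Iteration 1:
  α: GS value = (3 - (4)·-3.000) / (5) = 3.000;  α ← (1−ω)·-1.000 + ω·3.000 = 3.800
  β: GS value = (11 - (-1)·3.800) / (2) = 7.400;  β ← (1−ω)·-3.000 + ω·7.400 = 9.480

(3.800, 9.480)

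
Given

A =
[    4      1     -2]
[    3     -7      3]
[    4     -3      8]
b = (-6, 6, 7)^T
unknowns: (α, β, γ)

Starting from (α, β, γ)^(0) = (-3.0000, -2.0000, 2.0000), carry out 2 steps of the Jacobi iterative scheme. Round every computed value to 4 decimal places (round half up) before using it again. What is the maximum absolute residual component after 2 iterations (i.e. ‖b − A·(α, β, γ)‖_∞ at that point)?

4.8391

Iteration 1:
  α = (-6 - (1)·-2.0000 - (-2)·2.0000) / (4) = 0.0000
  β = (6 - (3)·-3.0000 - (3)·2.0000) / (-7) = -1.2857
  γ = (7 - (4)·-3.0000 - (-3)·-2.0000) / (8) = 1.6250
Iteration 2:
  α = (-6 - (1)·-1.2857 - (-2)·1.6250) / (4) = -0.3661
  β = (6 - (3)·0.0000 - (3)·1.6250) / (-7) = -0.1607
  γ = (7 - (4)·0.0000 - (-3)·-1.2857) / (8) = 0.3929
Residual b − A·x = (-3.5891, 4.7947, 4.8391); ∞-norm = 4.8391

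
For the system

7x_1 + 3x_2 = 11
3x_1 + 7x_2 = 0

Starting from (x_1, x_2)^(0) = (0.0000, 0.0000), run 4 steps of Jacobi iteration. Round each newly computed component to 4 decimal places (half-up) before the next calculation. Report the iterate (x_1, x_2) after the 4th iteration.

Iteration 1:
  x_1 = (11 - (3)·0.0000) / (7) = 1.5714
  x_2 = (0 - (3)·0.0000) / (7) = 0.0000
Iteration 2:
  x_1 = (11 - (3)·0.0000) / (7) = 1.5714
  x_2 = (0 - (3)·1.5714) / (7) = -0.6735
Iteration 3:
  x_1 = (11 - (3)·-0.6735) / (7) = 1.8601
  x_2 = (0 - (3)·1.5714) / (7) = -0.6735
Iteration 4:
  x_1 = (11 - (3)·-0.6735) / (7) = 1.8601
  x_2 = (0 - (3)·1.8601) / (7) = -0.7972

(1.8601, -0.7972)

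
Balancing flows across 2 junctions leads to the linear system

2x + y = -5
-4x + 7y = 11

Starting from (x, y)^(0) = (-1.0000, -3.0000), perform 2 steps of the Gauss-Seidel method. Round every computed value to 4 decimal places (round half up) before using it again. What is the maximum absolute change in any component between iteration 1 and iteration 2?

Iteration 1:
  x = (-5 - (1)·-3.0000) / (2) = -1.0000
  y = (11 - (-4)·-1.0000) / (7) = 1.0000
Iteration 2:
  x = (-5 - (1)·1.0000) / (2) = -3.0000
  y = (11 - (-4)·-3.0000) / (7) = -0.1429
Change: (-2.0000, -1.1429) → max |·| = 2.0000

2.0000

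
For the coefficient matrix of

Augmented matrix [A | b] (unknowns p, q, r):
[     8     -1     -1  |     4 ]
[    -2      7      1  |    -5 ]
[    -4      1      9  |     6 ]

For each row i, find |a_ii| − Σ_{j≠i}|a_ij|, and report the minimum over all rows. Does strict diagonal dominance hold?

4

row 1: |8| − (1+1) = 6
row 2: |7| − (2+1) = 4
row 3: |9| − (4+1) = 4
minimum over rows = 4 → strictly diagonally dominant (convergence guaranteed)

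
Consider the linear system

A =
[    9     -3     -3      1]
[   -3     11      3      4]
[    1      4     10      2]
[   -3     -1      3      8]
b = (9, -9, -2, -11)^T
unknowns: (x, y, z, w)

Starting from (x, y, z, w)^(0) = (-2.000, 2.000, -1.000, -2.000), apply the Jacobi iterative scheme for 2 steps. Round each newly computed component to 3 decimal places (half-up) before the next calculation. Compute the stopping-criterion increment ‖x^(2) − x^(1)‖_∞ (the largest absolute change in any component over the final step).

Iteration 1:
  x = (9 - (-3)·2.000 - (-3)·-1.000 - (1)·-2.000) / (9) = 1.556
  y = (-9 - (-3)·-2.000 - (3)·-1.000 - (4)·-2.000) / (11) = -0.364
  z = (-2 - (1)·-2.000 - (4)·2.000 - (2)·-2.000) / (10) = -0.400
  w = (-11 - (-3)·-2.000 - (-1)·2.000 - (3)·-1.000) / (8) = -1.500
Iteration 2:
  x = (9 - (-3)·-0.364 - (-3)·-0.400 - (1)·-1.500) / (9) = 0.912
  y = (-9 - (-3)·1.556 - (3)·-0.400 - (4)·-1.500) / (11) = 0.261
  z = (-2 - (1)·1.556 - (4)·-0.364 - (2)·-1.500) / (10) = 0.090
  w = (-11 - (-3)·1.556 - (-1)·-0.364 - (3)·-0.400) / (8) = -0.687
Change: (-0.644, 0.625, 0.490, 0.813) → max |·| = 0.813

0.813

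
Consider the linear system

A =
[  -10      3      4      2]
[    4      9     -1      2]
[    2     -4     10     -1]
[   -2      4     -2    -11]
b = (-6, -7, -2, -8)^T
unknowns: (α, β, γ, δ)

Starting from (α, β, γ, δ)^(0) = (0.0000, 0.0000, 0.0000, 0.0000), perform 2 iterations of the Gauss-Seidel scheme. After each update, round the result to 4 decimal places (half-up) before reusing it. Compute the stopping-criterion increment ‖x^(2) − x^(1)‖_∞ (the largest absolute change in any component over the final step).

Iteration 1:
  α = (-6 - (3)·0.0000 - (4)·0.0000 - (2)·0.0000) / (-10) = 0.6000
  β = (-7 - (4)·0.6000 - (-1)·0.0000 - (2)·0.0000) / (9) = -1.0444
  γ = (-2 - (2)·0.6000 - (-4)·-1.0444 - (-1)·0.0000) / (10) = -0.7378
  δ = (-8 - (-2)·0.6000 - (4)·-1.0444 - (-2)·-0.7378) / (-11) = 0.3725
Iteration 2:
  α = (-6 - (3)·-1.0444 - (4)·-0.7378 - (2)·0.3725) / (-10) = 0.0661
  β = (-7 - (4)·0.0661 - (-1)·-0.7378 - (2)·0.3725) / (9) = -0.9719
  γ = (-2 - (2)·0.0661 - (-4)·-0.9719 - (-1)·0.3725) / (10) = -0.5647
  δ = (-8 - (-2)·0.0661 - (4)·-0.9719 - (-2)·-0.5647) / (-11) = 0.4645
Change: (-0.5339, 0.0725, 0.1731, 0.0920) → max |·| = 0.5339

0.5339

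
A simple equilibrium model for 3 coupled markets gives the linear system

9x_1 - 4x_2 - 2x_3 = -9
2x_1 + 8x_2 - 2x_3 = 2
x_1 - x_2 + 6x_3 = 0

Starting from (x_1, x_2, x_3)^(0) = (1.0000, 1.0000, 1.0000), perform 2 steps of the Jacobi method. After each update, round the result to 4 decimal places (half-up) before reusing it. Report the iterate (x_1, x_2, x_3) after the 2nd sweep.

(-0.8889, 0.3333, 0.0972)

Iteration 1:
  x_1 = (-9 - (-4)·1.0000 - (-2)·1.0000) / (9) = -0.3333
  x_2 = (2 - (2)·1.0000 - (-2)·1.0000) / (8) = 0.2500
  x_3 = (0 - (1)·1.0000 - (-1)·1.0000) / (6) = 0.0000
Iteration 2:
  x_1 = (-9 - (-4)·0.2500 - (-2)·0.0000) / (9) = -0.8889
  x_2 = (2 - (2)·-0.3333 - (-2)·0.0000) / (8) = 0.3333
  x_3 = (0 - (1)·-0.3333 - (-1)·0.2500) / (6) = 0.0972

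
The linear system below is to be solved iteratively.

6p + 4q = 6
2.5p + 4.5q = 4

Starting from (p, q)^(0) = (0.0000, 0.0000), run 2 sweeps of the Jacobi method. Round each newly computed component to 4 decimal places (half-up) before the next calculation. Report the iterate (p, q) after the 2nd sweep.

(0.4074, 0.3333)

Iteration 1:
  p = (6 - (4)·0.0000) / (6) = 1.0000
  q = (4 - (2.5)·0.0000) / (4.5) = 0.8889
Iteration 2:
  p = (6 - (4)·0.8889) / (6) = 0.4074
  q = (4 - (2.5)·1.0000) / (4.5) = 0.3333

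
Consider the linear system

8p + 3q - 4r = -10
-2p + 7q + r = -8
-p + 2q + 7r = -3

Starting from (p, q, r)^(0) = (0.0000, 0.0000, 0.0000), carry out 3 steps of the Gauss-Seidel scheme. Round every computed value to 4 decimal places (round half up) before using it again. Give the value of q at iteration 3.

-1.3565

Iteration 1:
  p = (-10 - (3)·0.0000 - (-4)·0.0000) / (8) = -1.2500
  q = (-8 - (-2)·-1.2500 - (1)·0.0000) / (7) = -1.5000
  r = (-3 - (-1)·-1.2500 - (2)·-1.5000) / (7) = -0.1786
Iteration 2:
  p = (-10 - (3)·-1.5000 - (-4)·-0.1786) / (8) = -0.7768
  q = (-8 - (-2)·-0.7768 - (1)·-0.1786) / (7) = -1.3393
  r = (-3 - (-1)·-0.7768 - (2)·-1.3393) / (7) = -0.1569
Iteration 3:
  p = (-10 - (3)·-1.3393 - (-4)·-0.1569) / (8) = -0.8262
  q = (-8 - (-2)·-0.8262 - (1)·-0.1569) / (7) = -1.3565
  r = (-3 - (-1)·-0.8262 - (2)·-1.3565) / (7) = -0.1590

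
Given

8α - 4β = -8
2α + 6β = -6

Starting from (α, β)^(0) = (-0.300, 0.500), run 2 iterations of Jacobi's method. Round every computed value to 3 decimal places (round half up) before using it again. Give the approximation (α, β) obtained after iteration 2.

Iteration 1:
  α = (-8 - (-4)·0.500) / (8) = -0.750
  β = (-6 - (2)·-0.300) / (6) = -0.900
Iteration 2:
  α = (-8 - (-4)·-0.900) / (8) = -1.450
  β = (-6 - (2)·-0.750) / (6) = -0.750

(-1.450, -0.750)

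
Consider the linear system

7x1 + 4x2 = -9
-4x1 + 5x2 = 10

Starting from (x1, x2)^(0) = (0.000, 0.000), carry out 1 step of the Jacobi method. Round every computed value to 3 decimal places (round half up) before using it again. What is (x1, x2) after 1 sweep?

(-1.286, 2.000)

Iteration 1:
  x1 = (-9 - (4)·0.000) / (7) = -1.286
  x2 = (10 - (-4)·0.000) / (5) = 2.000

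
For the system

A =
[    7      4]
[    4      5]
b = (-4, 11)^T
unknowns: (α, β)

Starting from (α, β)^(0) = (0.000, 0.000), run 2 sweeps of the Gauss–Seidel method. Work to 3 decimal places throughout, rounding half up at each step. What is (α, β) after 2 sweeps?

(-2.090, 3.872)

Iteration 1:
  α = (-4 - (4)·0.000) / (7) = -0.571
  β = (11 - (4)·-0.571) / (5) = 2.657
Iteration 2:
  α = (-4 - (4)·2.657) / (7) = -2.090
  β = (11 - (4)·-2.090) / (5) = 3.872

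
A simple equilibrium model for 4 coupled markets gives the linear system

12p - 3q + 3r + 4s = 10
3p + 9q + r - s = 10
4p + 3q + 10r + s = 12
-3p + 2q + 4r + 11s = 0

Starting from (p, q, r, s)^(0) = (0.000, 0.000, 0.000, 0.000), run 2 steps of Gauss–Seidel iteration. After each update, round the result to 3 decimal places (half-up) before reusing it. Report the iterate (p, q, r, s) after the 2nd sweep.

Iteration 1:
  p = (10 - (-3)·0.000 - (3)·0.000 - (4)·0.000) / (12) = 0.833
  q = (10 - (3)·0.833 - (1)·0.000 - (-1)·0.000) / (9) = 0.833
  r = (12 - (4)·0.833 - (3)·0.833 - (1)·0.000) / (10) = 0.617
  s = (0 - (-3)·0.833 - (2)·0.833 - (4)·0.617) / (11) = -0.149
Iteration 2:
  p = (10 - (-3)·0.833 - (3)·0.617 - (4)·-0.149) / (12) = 0.937
  q = (10 - (3)·0.937 - (1)·0.617 - (-1)·-0.149) / (9) = 0.714
  r = (12 - (4)·0.937 - (3)·0.714 - (1)·-0.149) / (10) = 0.626
  s = (0 - (-3)·0.937 - (2)·0.714 - (4)·0.626) / (11) = -0.102

(0.937, 0.714, 0.626, -0.102)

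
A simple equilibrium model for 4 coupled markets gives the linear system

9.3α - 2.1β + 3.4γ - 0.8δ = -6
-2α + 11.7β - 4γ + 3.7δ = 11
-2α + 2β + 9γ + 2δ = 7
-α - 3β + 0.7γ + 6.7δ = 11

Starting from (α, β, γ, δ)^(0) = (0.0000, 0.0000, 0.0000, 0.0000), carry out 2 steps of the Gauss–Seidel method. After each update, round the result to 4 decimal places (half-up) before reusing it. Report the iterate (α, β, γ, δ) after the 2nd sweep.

(-0.4614, 0.4237, 0.1655, 1.7454)

Iteration 1:
  α = (-6 - (-2.1)·0.0000 - (3.4)·0.0000 - (-0.8)·0.0000) / (9.3) = -0.6452
  β = (11 - (-2)·-0.6452 - (-4)·0.0000 - (3.7)·0.0000) / (11.7) = 0.8299
  γ = (7 - (-2)·-0.6452 - (2)·0.8299 - (2)·0.0000) / (9) = 0.4500
  δ = (11 - (-1)·-0.6452 - (-3)·0.8299 - (0.7)·0.4500) / (6.7) = 1.8701
Iteration 2:
  α = (-6 - (-2.1)·0.8299 - (3.4)·0.4500 - (-0.8)·1.8701) / (9.3) = -0.4614
  β = (11 - (-2)·-0.4614 - (-4)·0.4500 - (3.7)·1.8701) / (11.7) = 0.4237
  γ = (7 - (-2)·-0.4614 - (2)·0.4237 - (2)·1.8701) / (9) = 0.1655
  δ = (11 - (-1)·-0.4614 - (-3)·0.4237 - (0.7)·0.1655) / (6.7) = 1.7454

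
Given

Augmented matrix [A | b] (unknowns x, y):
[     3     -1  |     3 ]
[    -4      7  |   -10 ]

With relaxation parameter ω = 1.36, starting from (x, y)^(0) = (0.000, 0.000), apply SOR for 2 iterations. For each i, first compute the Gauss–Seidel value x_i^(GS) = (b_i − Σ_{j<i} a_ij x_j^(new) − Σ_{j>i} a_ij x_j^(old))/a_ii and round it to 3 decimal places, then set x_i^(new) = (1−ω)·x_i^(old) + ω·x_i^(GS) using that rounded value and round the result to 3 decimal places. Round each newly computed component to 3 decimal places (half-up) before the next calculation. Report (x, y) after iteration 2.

(0.469, -1.260)

Iteration 1:
  x: GS value = (3 - (-1)·0.000) / (3) = 1.000;  x ← (1−ω)·0.000 + ω·1.000 = 1.360
  y: GS value = (-10 - (-4)·1.360) / (7) = -0.651;  y ← (1−ω)·0.000 + ω·-0.651 = -0.885
Iteration 2:
  x: GS value = (3 - (-1)·-0.885) / (3) = 0.705;  x ← (1−ω)·1.360 + ω·0.705 = 0.469
  y: GS value = (-10 - (-4)·0.469) / (7) = -1.161;  y ← (1−ω)·-0.885 + ω·-1.161 = -1.260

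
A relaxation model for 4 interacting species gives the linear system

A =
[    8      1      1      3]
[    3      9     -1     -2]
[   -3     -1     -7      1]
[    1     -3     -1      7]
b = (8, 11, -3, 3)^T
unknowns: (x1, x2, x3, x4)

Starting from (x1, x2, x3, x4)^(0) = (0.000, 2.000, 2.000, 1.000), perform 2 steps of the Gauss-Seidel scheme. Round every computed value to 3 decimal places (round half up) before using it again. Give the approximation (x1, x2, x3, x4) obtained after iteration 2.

Iteration 1:
  x1 = (8 - (1)·2.000 - (1)·2.000 - (3)·1.000) / (8) = 0.125
  x2 = (11 - (3)·0.125 - (-1)·2.000 - (-2)·1.000) / (9) = 1.625
  x3 = (-3 - (-3)·0.125 - (-1)·1.625 - (1)·1.000) / (-7) = 0.286
  x4 = (3 - (1)·0.125 - (-3)·1.625 - (-1)·0.286) / (7) = 1.148
Iteration 2:
  x1 = (8 - (1)·1.625 - (1)·0.286 - (3)·1.148) / (8) = 0.331
  x2 = (11 - (3)·0.331 - (-1)·0.286 - (-2)·1.148) / (9) = 1.399
  x3 = (-3 - (-3)·0.331 - (-1)·1.399 - (1)·1.148) / (-7) = 0.251
  x4 = (3 - (1)·0.331 - (-3)·1.399 - (-1)·0.251) / (7) = 1.017

(0.331, 1.399, 0.251, 1.017)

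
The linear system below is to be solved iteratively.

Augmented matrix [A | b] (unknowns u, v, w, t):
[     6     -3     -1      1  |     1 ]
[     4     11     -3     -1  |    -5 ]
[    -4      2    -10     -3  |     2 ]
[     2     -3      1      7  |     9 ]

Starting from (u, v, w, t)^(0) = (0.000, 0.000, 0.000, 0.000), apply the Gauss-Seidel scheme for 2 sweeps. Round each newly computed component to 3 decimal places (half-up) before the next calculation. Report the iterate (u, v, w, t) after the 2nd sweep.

(-0.331, -0.338, -0.456, 1.301)

Iteration 1:
  u = (1 - (-3)·0.000 - (-1)·0.000 - (1)·0.000) / (6) = 0.167
  v = (-5 - (4)·0.167 - (-3)·0.000 - (-1)·0.000) / (11) = -0.515
  w = (2 - (-4)·0.167 - (2)·-0.515 - (-3)·0.000) / (-10) = -0.370
  t = (9 - (2)·0.167 - (-3)·-0.515 - (1)·-0.370) / (7) = 1.070
Iteration 2:
  u = (1 - (-3)·-0.515 - (-1)·-0.370 - (1)·1.070) / (6) = -0.331
  v = (-5 - (4)·-0.331 - (-3)·-0.370 - (-1)·1.070) / (11) = -0.338
  w = (2 - (-4)·-0.331 - (2)·-0.338 - (-3)·1.070) / (-10) = -0.456
  t = (9 - (2)·-0.331 - (-3)·-0.338 - (1)·-0.456) / (7) = 1.301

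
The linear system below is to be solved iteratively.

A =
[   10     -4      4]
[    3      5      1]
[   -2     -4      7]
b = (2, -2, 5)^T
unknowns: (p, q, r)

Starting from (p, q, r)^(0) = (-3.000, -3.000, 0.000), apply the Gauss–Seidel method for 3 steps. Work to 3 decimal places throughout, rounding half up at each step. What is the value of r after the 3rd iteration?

Iteration 1:
  p = (2 - (-4)·-3.000 - (4)·0.000) / (10) = -1.000
  q = (-2 - (3)·-1.000 - (1)·0.000) / (5) = 0.200
  r = (5 - (-2)·-1.000 - (-4)·0.200) / (7) = 0.543
Iteration 2:
  p = (2 - (-4)·0.200 - (4)·0.543) / (10) = 0.063
  q = (-2 - (3)·0.063 - (1)·0.543) / (5) = -0.546
  r = (5 - (-2)·0.063 - (-4)·-0.546) / (7) = 0.420
Iteration 3:
  p = (2 - (-4)·-0.546 - (4)·0.420) / (10) = -0.186
  q = (-2 - (3)·-0.186 - (1)·0.420) / (5) = -0.372
  r = (5 - (-2)·-0.186 - (-4)·-0.372) / (7) = 0.449

0.449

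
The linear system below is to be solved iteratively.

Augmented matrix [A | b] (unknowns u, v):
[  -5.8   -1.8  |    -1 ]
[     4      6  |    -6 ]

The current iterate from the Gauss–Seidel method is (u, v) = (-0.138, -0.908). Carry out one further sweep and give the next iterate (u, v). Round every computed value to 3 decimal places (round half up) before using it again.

One sweep:
  u = (-1 - (-1.8)·-0.908) / (-5.8) = 0.454
  v = (-6 - (4)·0.454) / (6) = -1.303

(0.454, -1.303)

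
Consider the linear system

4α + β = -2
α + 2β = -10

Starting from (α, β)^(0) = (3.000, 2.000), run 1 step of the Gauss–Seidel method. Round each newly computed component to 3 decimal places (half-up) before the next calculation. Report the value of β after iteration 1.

-4.500

Iteration 1:
  α = (-2 - (1)·2.000) / (4) = -1.000
  β = (-10 - (1)·-1.000) / (2) = -4.500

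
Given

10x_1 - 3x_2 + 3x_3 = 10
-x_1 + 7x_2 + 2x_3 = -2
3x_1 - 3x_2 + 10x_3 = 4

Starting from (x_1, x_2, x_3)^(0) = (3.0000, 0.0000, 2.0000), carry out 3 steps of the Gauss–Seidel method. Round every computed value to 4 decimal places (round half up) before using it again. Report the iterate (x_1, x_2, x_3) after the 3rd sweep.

(0.9074, -0.1899, 0.0708)

Iteration 1:
  x_1 = (10 - (-3)·0.0000 - (3)·2.0000) / (10) = 0.4000
  x_2 = (-2 - (-1)·0.4000 - (2)·2.0000) / (7) = -0.8000
  x_3 = (4 - (3)·0.4000 - (-3)·-0.8000) / (10) = 0.0400
Iteration 2:
  x_1 = (10 - (-3)·-0.8000 - (3)·0.0400) / (10) = 0.7480
  x_2 = (-2 - (-1)·0.7480 - (2)·0.0400) / (7) = -0.1903
  x_3 = (4 - (3)·0.7480 - (-3)·-0.1903) / (10) = 0.1185
Iteration 3:
  x_1 = (10 - (-3)·-0.1903 - (3)·0.1185) / (10) = 0.9074
  x_2 = (-2 - (-1)·0.9074 - (2)·0.1185) / (7) = -0.1899
  x_3 = (4 - (3)·0.9074 - (-3)·-0.1899) / (10) = 0.0708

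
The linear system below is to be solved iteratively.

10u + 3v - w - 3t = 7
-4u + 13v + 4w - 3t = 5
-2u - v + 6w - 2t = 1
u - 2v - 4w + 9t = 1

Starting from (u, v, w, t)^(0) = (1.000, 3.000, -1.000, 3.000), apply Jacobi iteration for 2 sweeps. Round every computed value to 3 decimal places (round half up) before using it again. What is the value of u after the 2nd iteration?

Iteration 1:
  u = (7 - (3)·3.000 - (-1)·-1.000 - (-3)·3.000) / (10) = 0.600
  v = (5 - (-4)·1.000 - (4)·-1.000 - (-3)·3.000) / (13) = 1.692
  w = (1 - (-2)·1.000 - (-1)·3.000 - (-2)·3.000) / (6) = 2.000
  t = (1 - (1)·1.000 - (-2)·3.000 - (-4)·-1.000) / (9) = 0.222
Iteration 2:
  u = (7 - (3)·1.692 - (-1)·2.000 - (-3)·0.222) / (10) = 0.459
  v = (5 - (-4)·0.600 - (4)·2.000 - (-3)·0.222) / (13) = 0.005
  w = (1 - (-2)·0.600 - (-1)·1.692 - (-2)·0.222) / (6) = 0.723
  t = (1 - (1)·0.600 - (-2)·1.692 - (-4)·2.000) / (9) = 1.309

0.459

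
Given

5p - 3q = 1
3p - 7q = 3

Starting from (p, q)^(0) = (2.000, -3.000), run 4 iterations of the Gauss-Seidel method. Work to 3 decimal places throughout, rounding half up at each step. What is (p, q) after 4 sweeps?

(-0.102, -0.472)

Iteration 1:
  p = (1 - (-3)·-3.000) / (5) = -1.600
  q = (3 - (3)·-1.600) / (-7) = -1.114
Iteration 2:
  p = (1 - (-3)·-1.114) / (5) = -0.468
  q = (3 - (3)·-0.468) / (-7) = -0.629
Iteration 3:
  p = (1 - (-3)·-0.629) / (5) = -0.177
  q = (3 - (3)·-0.177) / (-7) = -0.504
Iteration 4:
  p = (1 - (-3)·-0.504) / (5) = -0.102
  q = (3 - (3)·-0.102) / (-7) = -0.472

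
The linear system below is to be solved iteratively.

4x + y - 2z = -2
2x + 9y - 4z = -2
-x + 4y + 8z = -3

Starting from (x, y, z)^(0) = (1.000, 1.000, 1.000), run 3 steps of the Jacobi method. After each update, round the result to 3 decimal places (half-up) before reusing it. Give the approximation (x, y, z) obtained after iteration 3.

(-0.578, -0.208, -0.234)

Iteration 1:
  x = (-2 - (1)·1.000 - (-2)·1.000) / (4) = -0.250
  y = (-2 - (2)·1.000 - (-4)·1.000) / (9) = 0.000
  z = (-3 - (-1)·1.000 - (4)·1.000) / (8) = -0.750
Iteration 2:
  x = (-2 - (1)·0.000 - (-2)·-0.750) / (4) = -0.875
  y = (-2 - (2)·-0.250 - (-4)·-0.750) / (9) = -0.500
  z = (-3 - (-1)·-0.250 - (4)·0.000) / (8) = -0.406
Iteration 3:
  x = (-2 - (1)·-0.500 - (-2)·-0.406) / (4) = -0.578
  y = (-2 - (2)·-0.875 - (-4)·-0.406) / (9) = -0.208
  z = (-3 - (-1)·-0.875 - (4)·-0.500) / (8) = -0.234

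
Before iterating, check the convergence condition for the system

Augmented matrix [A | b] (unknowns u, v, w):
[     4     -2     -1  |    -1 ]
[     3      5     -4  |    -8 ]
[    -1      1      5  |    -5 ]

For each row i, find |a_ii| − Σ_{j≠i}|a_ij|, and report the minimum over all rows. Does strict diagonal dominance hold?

row 1: |4| − (2+1) = 1
row 2: |5| − (3+4) = -2
row 3: |5| − (1+1) = 3
minimum over rows = -2 → not strictly diagonally dominant

-2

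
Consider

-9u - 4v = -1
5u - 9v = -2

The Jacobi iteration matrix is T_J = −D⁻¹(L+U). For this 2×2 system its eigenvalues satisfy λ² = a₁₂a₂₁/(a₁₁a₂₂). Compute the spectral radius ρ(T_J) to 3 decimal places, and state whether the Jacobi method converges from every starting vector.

a₁₂a₂₁/(a₁₁a₂₂) = (-4)·(5) / ((-9)·(-9)) = -0.246914
ρ = √|-0.246914| = √0.246914 = 0.497
ρ < 1, so Jacobi converges

0.497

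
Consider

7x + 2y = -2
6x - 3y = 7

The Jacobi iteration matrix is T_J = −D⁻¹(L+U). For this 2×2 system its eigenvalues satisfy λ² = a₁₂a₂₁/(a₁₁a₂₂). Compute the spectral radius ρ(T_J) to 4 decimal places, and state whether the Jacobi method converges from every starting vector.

0.7559

a₁₂a₂₁/(a₁₁a₂₂) = (2)·(6) / ((7)·(-3)) = -0.571429
ρ = √|-0.571429| = √0.571429 = 0.7559
ρ < 1, so Jacobi converges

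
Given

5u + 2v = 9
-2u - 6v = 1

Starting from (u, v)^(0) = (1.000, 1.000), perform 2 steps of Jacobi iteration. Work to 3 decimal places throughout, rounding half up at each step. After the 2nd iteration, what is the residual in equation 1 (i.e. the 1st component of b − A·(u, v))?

Iteration 1:
  u = (9 - (2)·1.000) / (5) = 1.400
  v = (1 - (-2)·1.000) / (-6) = -0.500
Iteration 2:
  u = (9 - (2)·-0.500) / (5) = 2.000
  v = (1 - (-2)·1.400) / (-6) = -0.633
Residual b − A·x = (0.266, 1.202)

0.266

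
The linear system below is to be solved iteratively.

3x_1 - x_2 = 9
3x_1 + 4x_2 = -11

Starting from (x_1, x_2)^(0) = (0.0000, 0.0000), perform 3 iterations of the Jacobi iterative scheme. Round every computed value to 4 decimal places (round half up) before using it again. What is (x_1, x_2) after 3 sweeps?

(1.3333, -4.3125)

Iteration 1:
  x_1 = (9 - (-1)·0.0000) / (3) = 3.0000
  x_2 = (-11 - (3)·0.0000) / (4) = -2.7500
Iteration 2:
  x_1 = (9 - (-1)·-2.7500) / (3) = 2.0833
  x_2 = (-11 - (3)·3.0000) / (4) = -5.0000
Iteration 3:
  x_1 = (9 - (-1)·-5.0000) / (3) = 1.3333
  x_2 = (-11 - (3)·2.0833) / (4) = -4.3125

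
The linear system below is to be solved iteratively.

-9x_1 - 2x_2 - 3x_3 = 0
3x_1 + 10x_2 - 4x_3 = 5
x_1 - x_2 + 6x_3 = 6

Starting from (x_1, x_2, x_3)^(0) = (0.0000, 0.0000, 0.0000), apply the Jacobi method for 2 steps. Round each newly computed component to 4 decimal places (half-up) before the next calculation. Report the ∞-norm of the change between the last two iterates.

0.4444

Iteration 1:
  x_1 = (0 - (-2)·0.0000 - (-3)·0.0000) / (-9) = 0.0000
  x_2 = (5 - (3)·0.0000 - (-4)·0.0000) / (10) = 0.5000
  x_3 = (6 - (1)·0.0000 - (-1)·0.0000) / (6) = 1.0000
Iteration 2:
  x_1 = (0 - (-2)·0.5000 - (-3)·1.0000) / (-9) = -0.4444
  x_2 = (5 - (3)·0.0000 - (-4)·1.0000) / (10) = 0.9000
  x_3 = (6 - (1)·0.0000 - (-1)·0.5000) / (6) = 1.0833
Change: (-0.4444, 0.4000, 0.0833) → max |·| = 0.4444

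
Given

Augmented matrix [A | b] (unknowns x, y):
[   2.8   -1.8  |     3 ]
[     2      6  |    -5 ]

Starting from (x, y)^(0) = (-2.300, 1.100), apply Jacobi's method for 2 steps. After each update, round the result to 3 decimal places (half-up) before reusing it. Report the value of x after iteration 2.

1.028

Iteration 1:
  x = (3 - (-1.8)·1.100) / (2.8) = 1.779
  y = (-5 - (2)·-2.300) / (6) = -0.067
Iteration 2:
  x = (3 - (-1.8)·-0.067) / (2.8) = 1.028
  y = (-5 - (2)·1.779) / (6) = -1.426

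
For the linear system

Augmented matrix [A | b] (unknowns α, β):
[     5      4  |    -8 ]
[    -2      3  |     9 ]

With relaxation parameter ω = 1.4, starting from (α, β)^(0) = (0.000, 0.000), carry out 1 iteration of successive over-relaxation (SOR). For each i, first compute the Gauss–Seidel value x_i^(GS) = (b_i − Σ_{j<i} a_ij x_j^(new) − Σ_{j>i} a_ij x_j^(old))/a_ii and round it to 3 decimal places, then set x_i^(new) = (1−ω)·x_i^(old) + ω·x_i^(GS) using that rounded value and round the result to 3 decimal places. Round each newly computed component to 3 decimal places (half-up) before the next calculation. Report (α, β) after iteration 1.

Iteration 1:
  α: GS value = (-8 - (4)·0.000) / (5) = -1.600;  α ← (1−ω)·0.000 + ω·-1.600 = -2.240
  β: GS value = (9 - (-2)·-2.240) / (3) = 1.507;  β ← (1−ω)·0.000 + ω·1.507 = 2.110

(-2.240, 2.110)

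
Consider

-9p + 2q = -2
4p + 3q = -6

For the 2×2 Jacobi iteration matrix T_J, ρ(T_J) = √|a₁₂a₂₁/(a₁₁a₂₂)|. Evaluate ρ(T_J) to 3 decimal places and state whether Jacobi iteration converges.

a₁₂a₂₁/(a₁₁a₂₂) = (2)·(4) / ((-9)·(3)) = -0.296296
ρ = √|-0.296296| = √0.296296 = 0.544
ρ < 1, so Jacobi converges

0.544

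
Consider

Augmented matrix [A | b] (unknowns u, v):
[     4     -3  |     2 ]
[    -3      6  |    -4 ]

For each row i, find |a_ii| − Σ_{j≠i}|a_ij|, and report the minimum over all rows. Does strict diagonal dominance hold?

row 1: |4| − (3) = 1
row 2: |6| − (3) = 3
minimum over rows = 1 → strictly diagonally dominant (convergence guaranteed)

1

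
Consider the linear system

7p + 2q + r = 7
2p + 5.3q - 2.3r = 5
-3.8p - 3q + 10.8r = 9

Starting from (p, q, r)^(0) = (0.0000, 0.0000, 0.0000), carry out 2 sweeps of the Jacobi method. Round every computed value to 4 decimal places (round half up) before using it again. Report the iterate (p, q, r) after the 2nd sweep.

Iteration 1:
  p = (7 - (2)·0.0000 - (1)·0.0000) / (7) = 1.0000
  q = (5 - (2)·0.0000 - (-2.3)·0.0000) / (5.3) = 0.9434
  r = (9 - (-3.8)·0.0000 - (-3)·0.0000) / (10.8) = 0.8333
Iteration 2:
  p = (7 - (2)·0.9434 - (1)·0.8333) / (7) = 0.6114
  q = (5 - (2)·1.0000 - (-2.3)·0.8333) / (5.3) = 0.9277
  r = (9 - (-3.8)·1.0000 - (-3)·0.9434) / (10.8) = 1.4472

(0.6114, 0.9277, 1.4472)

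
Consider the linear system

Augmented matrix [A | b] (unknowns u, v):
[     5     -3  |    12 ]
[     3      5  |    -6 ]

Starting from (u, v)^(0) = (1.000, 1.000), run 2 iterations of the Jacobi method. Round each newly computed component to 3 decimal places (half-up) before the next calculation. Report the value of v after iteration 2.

Iteration 1:
  u = (12 - (-3)·1.000) / (5) = 3.000
  v = (-6 - (3)·1.000) / (5) = -1.800
Iteration 2:
  u = (12 - (-3)·-1.800) / (5) = 1.320
  v = (-6 - (3)·3.000) / (5) = -3.000

-3.000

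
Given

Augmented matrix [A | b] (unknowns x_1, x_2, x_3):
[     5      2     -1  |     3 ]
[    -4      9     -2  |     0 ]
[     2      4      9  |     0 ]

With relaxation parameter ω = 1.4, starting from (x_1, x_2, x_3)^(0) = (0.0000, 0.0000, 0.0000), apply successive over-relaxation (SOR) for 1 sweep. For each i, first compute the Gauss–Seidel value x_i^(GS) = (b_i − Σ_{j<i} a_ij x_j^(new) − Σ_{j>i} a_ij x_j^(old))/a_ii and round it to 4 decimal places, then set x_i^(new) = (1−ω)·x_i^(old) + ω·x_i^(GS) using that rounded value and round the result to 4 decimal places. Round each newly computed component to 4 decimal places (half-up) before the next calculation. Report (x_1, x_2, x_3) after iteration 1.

(0.8400, 0.5226, -0.5865)

Iteration 1:
  x_1: GS value = (3 - (2)·0.0000 - (-1)·0.0000) / (5) = 0.6000;  x_1 ← (1−ω)·0.0000 + ω·0.6000 = 0.8400
  x_2: GS value = (0 - (-4)·0.8400 - (-2)·0.0000) / (9) = 0.3733;  x_2 ← (1−ω)·0.0000 + ω·0.3733 = 0.5226
  x_3: GS value = (0 - (2)·0.8400 - (4)·0.5226) / (9) = -0.4189;  x_3 ← (1−ω)·0.0000 + ω·-0.4189 = -0.5865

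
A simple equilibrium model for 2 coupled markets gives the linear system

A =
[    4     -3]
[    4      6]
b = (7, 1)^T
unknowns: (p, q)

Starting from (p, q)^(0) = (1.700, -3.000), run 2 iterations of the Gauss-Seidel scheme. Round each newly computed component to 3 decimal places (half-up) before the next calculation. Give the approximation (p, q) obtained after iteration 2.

(2.125, -1.250)

Iteration 1:
  p = (7 - (-3)·-3.000) / (4) = -0.500
  q = (1 - (4)·-0.500) / (6) = 0.500
Iteration 2:
  p = (7 - (-3)·0.500) / (4) = 2.125
  q = (1 - (4)·2.125) / (6) = -1.250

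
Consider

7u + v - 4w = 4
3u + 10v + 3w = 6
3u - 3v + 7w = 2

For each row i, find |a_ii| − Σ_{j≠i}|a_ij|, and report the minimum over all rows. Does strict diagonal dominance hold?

row 1: |7| − (1+4) = 2
row 2: |10| − (3+3) = 4
row 3: |7| − (3+3) = 1
minimum over rows = 1 → strictly diagonally dominant (convergence guaranteed)

1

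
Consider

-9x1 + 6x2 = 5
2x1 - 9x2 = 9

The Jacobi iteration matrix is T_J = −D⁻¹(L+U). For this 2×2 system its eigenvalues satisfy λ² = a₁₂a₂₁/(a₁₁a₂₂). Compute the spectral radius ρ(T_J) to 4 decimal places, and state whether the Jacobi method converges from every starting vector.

0.3849

a₁₂a₂₁/(a₁₁a₂₂) = (6)·(2) / ((-9)·(-9)) = 0.148148
ρ = √|0.148148| = √0.148148 = 0.3849
ρ < 1, so Jacobi converges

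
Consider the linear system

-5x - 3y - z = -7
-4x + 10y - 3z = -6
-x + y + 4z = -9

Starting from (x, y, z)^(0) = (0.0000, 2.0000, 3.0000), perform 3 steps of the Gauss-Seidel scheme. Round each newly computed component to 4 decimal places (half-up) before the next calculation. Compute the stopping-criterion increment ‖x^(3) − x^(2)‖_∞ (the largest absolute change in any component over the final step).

Iteration 1:
  x = (-7 - (-3)·2.0000 - (-1)·3.0000) / (-5) = -0.4000
  y = (-6 - (-4)·-0.4000 - (-3)·3.0000) / (10) = 0.1400
  z = (-9 - (-1)·-0.4000 - (1)·0.1400) / (4) = -2.3850
Iteration 2:
  x = (-7 - (-3)·0.1400 - (-1)·-2.3850) / (-5) = 1.7930
  y = (-6 - (-4)·1.7930 - (-3)·-2.3850) / (10) = -0.5983
  z = (-9 - (-1)·1.7930 - (1)·-0.5983) / (4) = -1.6522
Iteration 3:
  x = (-7 - (-3)·-0.5983 - (-1)·-1.6522) / (-5) = 2.0894
  y = (-6 - (-4)·2.0894 - (-3)·-1.6522) / (10) = -0.2599
  z = (-9 - (-1)·2.0894 - (1)·-0.2599) / (4) = -1.6627
Change: (0.2964, 0.3384, -0.0105) → max |·| = 0.3384

0.3384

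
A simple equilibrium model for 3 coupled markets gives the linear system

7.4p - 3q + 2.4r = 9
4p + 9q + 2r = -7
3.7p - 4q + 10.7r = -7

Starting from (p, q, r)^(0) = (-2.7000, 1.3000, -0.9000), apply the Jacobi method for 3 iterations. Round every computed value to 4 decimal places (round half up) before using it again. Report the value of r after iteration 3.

-1.7686

Iteration 1:
  p = (9 - (-3)·1.3000 - (2.4)·-0.9000) / (7.4) = 2.0351
  q = (-7 - (4)·-2.7000 - (2)·-0.9000) / (9) = 0.6222
  r = (-7 - (3.7)·-2.7000 - (-4)·1.3000) / (10.7) = 0.7654
Iteration 2:
  p = (9 - (-3)·0.6222 - (2.4)·0.7654) / (7.4) = 1.2202
  q = (-7 - (4)·2.0351 - (2)·0.7654) / (9) = -1.8524
  r = (-7 - (3.7)·2.0351 - (-4)·0.6222) / (10.7) = -1.1253
Iteration 3:
  p = (9 - (-3)·-1.8524 - (2.4)·-1.1253) / (7.4) = 0.8302
  q = (-7 - (4)·1.2202 - (2)·-1.1253) / (9) = -1.0700
  r = (-7 - (3.7)·1.2202 - (-4)·-1.8524) / (10.7) = -1.7686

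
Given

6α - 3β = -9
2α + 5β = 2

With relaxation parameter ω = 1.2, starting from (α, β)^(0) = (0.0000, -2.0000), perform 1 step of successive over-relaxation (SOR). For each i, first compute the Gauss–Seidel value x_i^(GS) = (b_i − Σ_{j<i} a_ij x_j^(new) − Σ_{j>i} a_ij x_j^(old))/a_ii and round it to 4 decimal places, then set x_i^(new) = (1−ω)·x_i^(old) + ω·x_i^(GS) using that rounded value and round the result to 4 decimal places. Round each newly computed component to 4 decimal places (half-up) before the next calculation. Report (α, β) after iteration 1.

(-3.0000, 2.3200)

Iteration 1:
  α: GS value = (-9 - (-3)·-2.0000) / (6) = -2.5000;  α ← (1−ω)·0.0000 + ω·-2.5000 = -3.0000
  β: GS value = (2 - (2)·-3.0000) / (5) = 1.6000;  β ← (1−ω)·-2.0000 + ω·1.6000 = 2.3200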